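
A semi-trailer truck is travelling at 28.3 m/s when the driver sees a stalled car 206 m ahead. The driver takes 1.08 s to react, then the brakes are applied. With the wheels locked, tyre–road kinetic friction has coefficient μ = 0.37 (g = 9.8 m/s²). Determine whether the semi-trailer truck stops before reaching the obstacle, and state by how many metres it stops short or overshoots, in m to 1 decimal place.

Yes — it stops 65.0 m short of the obstacle

a = μg = 0.37 × 9.8 = 3.626 m/s².
Reaction distance = 28.3000 × 1.08 = 30.564 m.
Braking distance = v²/(2a) = 800.890 / 7.252 = 110.437 m.
Total stopping distance = 30.564 + 110.437 = 141.001 m, vs 206 m available — it stops with 206 − 141.001 = 64.999 m to spare.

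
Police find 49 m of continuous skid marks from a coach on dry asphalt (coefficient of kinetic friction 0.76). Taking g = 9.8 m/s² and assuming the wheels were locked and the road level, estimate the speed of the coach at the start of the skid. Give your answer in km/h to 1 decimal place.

Deceleration a = μg = 0.76 × 9.8 = 7.448 m/s².
v = √(2a·d) = √(2 × 7.448 × 49) = √729.904 = 27.0167 m/s.
= 27.0167 × 3.6 = 97.260 km/h.

Initial speed ≈ 97.3 km/h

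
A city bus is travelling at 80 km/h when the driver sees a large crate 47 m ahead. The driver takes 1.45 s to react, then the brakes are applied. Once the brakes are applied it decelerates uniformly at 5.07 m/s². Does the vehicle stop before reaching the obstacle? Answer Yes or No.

No

80 km/h ÷ 3.6 = 22.2222 m/s.
Reaction distance = 22.2222 × 1.45 = 32.222 m.
Braking distance = v²/(2a) = 493.826 / 10.140 = 48.701 m.
Total stopping distance = 32.222 + 48.701 = 80.923 m, vs 47 m available — it cannot stop in time and overshoots by 80.923 − 47 = 33.923 m.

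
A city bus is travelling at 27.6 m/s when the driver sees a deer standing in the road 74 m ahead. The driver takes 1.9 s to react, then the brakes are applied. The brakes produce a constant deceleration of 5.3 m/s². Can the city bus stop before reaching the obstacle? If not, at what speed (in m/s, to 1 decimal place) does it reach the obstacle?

No — it strikes the obstacle at 23.1 m/s

Reaction distance = 27.6000 × 1.9 = 52.440 m.
Braking distance needed to stop: v²/(2a) = 761.760 / 10.600 = 71.864 m, so total needed = 52.440 + 71.864 = 124.304 m > 74 m — it cannot stop.
Distance remaining when braking begins: 74 − 52.440 = 21.560 m.
v² = v₀² − 2a·d = 761.760 − 2 × 5.300 × 21.560 = 533.224 m²/s².
v = √533.224 = 23.092 m/s.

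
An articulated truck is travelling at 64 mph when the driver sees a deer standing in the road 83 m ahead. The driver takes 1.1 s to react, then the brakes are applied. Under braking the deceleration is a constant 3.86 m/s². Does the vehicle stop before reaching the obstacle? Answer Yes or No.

No

64 mph × 0.44704 = 28.6106 m/s.
Reaction distance = 28.6106 × 1.1 = 31.472 m.
Braking distance = v²/(2a) = 818.566 / 7.720 = 106.032 m.
Total stopping distance = 31.472 + 106.032 = 137.504 m, vs 83 m available — it cannot stop in time and overshoots by 137.504 − 83 = 54.504 m.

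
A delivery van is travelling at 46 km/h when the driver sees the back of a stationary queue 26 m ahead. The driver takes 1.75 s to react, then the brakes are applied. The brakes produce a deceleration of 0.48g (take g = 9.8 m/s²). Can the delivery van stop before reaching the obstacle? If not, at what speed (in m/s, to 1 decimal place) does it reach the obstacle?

No — it strikes the obstacle at 11.4 m/s

46 km/h ÷ 3.6 = 12.7778 m/s.
a = 0.48 × 9.8 = 4.704 m/s².
Reaction distance = 12.7778 × 1.75 = 22.361 m.
Braking distance needed to stop: v²/(2a) = 163.272 / 9.408 = 17.355 m, so total needed = 22.361 + 17.355 = 39.716 m > 26 m — it cannot stop.
Distance remaining when braking begins: 26 − 22.361 = 3.639 m.
v² = v₀² − 2a·d = 163.272 − 2 × 4.704 × 3.639 = 129.036 m²/s².
v = √129.036 = 11.359 m/s.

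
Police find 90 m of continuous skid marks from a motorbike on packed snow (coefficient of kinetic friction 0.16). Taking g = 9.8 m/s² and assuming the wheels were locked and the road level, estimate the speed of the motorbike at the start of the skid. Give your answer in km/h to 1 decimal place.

Deceleration a = μg = 0.16 × 9.8 = 1.568 m/s².
v = √(2a·d) = √(2 × 1.568 × 90) = √282.240 = 16.8000 m/s.
= 16.8000 × 3.6 = 60.480 km/h.

Initial speed ≈ 60.5 km/h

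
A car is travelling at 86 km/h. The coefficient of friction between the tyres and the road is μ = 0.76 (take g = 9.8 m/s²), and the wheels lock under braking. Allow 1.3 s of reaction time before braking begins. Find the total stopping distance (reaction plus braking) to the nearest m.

Total stopping distance ≈ 69 m

86 km/h ÷ 3.6 = 23.8889 m/s.
a = μg = 0.76 × 9.8 = 7.448 m/s².
Reaction distance = v·t_r = 23.8889 × 1.3 = 31.056 m.
Braking distance = v²/(2a) = 23.8889² / (2 × 7.448) = 570.680 / 14.896 = 38.311 m.
Total = 31.056 + 38.311 = 69.367 m.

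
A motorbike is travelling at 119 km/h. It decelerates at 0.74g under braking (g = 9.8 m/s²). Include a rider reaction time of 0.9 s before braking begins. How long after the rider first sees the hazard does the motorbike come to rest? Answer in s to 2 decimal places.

119 km/h ÷ 3.6 = 33.0556 m/s.
a = 0.74 × 9.8 = 7.252 m/s².
Braking time = v/a = 33.0556 / 7.252 = 4.558 s.
Total = 0.9 + 4.558 = 5.458 s.

Total time ≈ 5.46 s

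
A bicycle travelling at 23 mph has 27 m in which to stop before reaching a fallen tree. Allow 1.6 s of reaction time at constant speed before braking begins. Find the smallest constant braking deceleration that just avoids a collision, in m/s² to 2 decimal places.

Required deceleration ≈ 5.01 m/s²

23 mph × 0.44704 = 10.2819 m/s.
Distance covered during reaction = 10.2819 × 1.6 = 16.451 m.
Distance available for braking: 27 − 16.451 = 10.549 m.
v² = 2a·d ⇒ a = v²/(2d) = 10.2819² / (2 × 10.549) = 105.717 / 21.098 = 5.0108 m/s².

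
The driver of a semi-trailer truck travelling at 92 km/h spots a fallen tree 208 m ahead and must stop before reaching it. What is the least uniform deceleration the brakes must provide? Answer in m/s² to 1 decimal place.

Required deceleration ≈ 1.6 m/s²

92 km/h ÷ 3.6 = 25.5556 m/s.
v² = 2a·d ⇒ a = v²/(2d) = 25.5556² / (2 × 208.000) = 653.089 / 416.000 = 1.5699 m/s².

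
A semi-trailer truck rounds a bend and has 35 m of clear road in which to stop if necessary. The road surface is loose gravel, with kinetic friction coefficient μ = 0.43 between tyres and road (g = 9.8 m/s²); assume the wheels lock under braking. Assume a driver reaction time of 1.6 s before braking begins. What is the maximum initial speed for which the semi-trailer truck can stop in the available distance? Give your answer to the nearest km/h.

a = μg = 0.43 × 9.8 = 4.214 m/s².
Stopping distance: v·t_r + v²/(2a) = 35 with t_r = 1.6 s and a = 4.214 m/s².
So v² + 13.485 v − 294.98 = 0.
Positive root: v = −a·t_r + √((a·t_r)² + 2a·d) = −6.742 + √(45.455 + 294.98) = 11.7089 m/s.
11.7089 m/s × 3.6 = 42.152 km/h.

Maximum speed ≈ 42 km/h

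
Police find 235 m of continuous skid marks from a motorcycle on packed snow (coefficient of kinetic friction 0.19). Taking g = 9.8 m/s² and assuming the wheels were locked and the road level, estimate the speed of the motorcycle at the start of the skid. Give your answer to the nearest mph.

Deceleration a = μg = 0.19 × 9.8 = 1.862 m/s².
v = √(2a·d) = √(2 × 1.862 × 235) = √875.140 = 29.5828 m/s.
= 29.5828 ÷ 0.44704 = 66.175 mph.

Initial speed ≈ 66 mph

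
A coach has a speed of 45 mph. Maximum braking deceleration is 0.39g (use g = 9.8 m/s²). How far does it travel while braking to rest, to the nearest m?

45 mph × 0.44704 = 20.1168 m/s.
a = 0.39 × 9.8 = 3.822 m/s².
Braking distance = v²/(2a) = 20.1168² / (2 × 3.822) = 404.686 / 7.644 = 52.942 m.

Braking distance ≈ 53 m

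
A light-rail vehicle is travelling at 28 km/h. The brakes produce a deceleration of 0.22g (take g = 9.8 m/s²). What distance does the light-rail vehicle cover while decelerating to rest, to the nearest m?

Braking distance ≈ 14 m

28 km/h ÷ 3.6 = 7.7778 m/s.
a = 0.22 × 9.8 = 2.156 m/s².
Braking distance = v²/(2a) = 7.7778² / (2 × 2.156) = 60.494 / 4.312 = 14.029 m.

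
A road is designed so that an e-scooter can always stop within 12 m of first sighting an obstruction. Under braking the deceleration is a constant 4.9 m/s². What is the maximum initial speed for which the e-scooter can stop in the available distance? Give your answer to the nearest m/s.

Maximum speed ≈ 11 m/s

v²/(2a) = d ⇒ v = √(2 × 4.900 × 12) = √117.60 = 10.8444 m/s.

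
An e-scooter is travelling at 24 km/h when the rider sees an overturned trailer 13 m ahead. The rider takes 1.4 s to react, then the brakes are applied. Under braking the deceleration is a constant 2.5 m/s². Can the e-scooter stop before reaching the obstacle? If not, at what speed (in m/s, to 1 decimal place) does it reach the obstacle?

No — it strikes the obstacle at 5.1 m/s

24 km/h ÷ 3.6 = 6.6667 m/s.
Reaction distance = 6.6667 × 1.4 = 9.333 m.
Braking distance needed to stop: v²/(2a) = 44.445 / 5.000 = 8.889 m, so total needed = 9.333 + 8.889 = 18.222 m > 13 m — it cannot stop.
Distance remaining when braking begins: 13 − 9.333 = 3.667 m.
v² = v₀² − 2a·d = 44.445 − 2 × 2.500 × 3.667 = 26.110 m²/s².
v = √26.110 = 5.110 m/s.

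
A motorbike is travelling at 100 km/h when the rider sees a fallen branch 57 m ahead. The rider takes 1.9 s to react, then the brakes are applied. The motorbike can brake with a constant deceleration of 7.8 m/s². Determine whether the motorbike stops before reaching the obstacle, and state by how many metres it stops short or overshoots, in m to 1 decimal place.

No — it overshoots by 45.2 m

100 km/h ÷ 3.6 = 27.7778 m/s.
Reaction distance = 27.7778 × 1.9 = 52.778 m.
Braking distance = v²/(2a) = 771.606 / 15.600 = 49.462 m.
Total stopping distance = 52.778 + 49.462 = 102.240 m, vs 57 m available — it cannot stop in time and overshoots by 102.240 − 57 = 45.240 m.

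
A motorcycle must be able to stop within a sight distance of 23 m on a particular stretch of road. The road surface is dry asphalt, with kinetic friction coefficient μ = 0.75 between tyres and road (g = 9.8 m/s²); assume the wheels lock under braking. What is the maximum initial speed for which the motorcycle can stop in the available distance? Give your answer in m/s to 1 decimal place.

a = μg = 0.75 × 9.8 = 7.350 m/s².
v²/(2a) = d ⇒ v = √(2 × 7.350 × 23) = √338.10 = 18.3875 m/s.

Maximum speed ≈ 18.4 m/s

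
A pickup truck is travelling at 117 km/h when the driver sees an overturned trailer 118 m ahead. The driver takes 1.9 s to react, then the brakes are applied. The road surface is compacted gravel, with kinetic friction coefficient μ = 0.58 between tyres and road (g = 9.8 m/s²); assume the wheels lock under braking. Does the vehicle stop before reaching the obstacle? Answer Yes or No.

117 km/h ÷ 3.6 = 32.5000 m/s.
a = μg = 0.58 × 9.8 = 5.684 m/s².
Reaction distance = 32.5000 × 1.9 = 61.750 m.
Braking distance = v²/(2a) = 1056.250 / 11.368 = 92.914 m.
Total stopping distance = 61.750 + 92.914 = 154.664 m, vs 118 m available — it cannot stop in time and overshoots by 154.664 − 118 = 36.664 m.

No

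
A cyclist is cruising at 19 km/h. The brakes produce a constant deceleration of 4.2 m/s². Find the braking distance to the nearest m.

Braking distance ≈ 3 m

19 km/h ÷ 3.6 = 5.2778 m/s.
Braking distance = v²/(2a) = 5.2778² / (2 × 4.200) = 27.855 / 8.400 = 3.316 m.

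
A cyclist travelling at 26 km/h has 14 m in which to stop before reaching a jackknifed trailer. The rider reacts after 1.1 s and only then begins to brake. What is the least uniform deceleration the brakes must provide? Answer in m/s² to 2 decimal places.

26 km/h ÷ 3.6 = 7.2222 m/s.
Distance covered during reaction = 7.2222 × 1.1 = 7.944 m.
Distance available for braking: 14 − 7.944 = 6.056 m.
v² = 2a·d ⇒ a = v²/(2d) = 7.2222² / (2 × 6.056) = 52.160 / 12.112 = 4.3065 m/s².

Required deceleration ≈ 4.31 m/s²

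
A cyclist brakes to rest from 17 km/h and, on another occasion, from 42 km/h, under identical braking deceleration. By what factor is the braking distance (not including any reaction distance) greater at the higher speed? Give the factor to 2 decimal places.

Factor ≈ 6.10

Braking distance d = v²/(2a), so with a fixed, d ∝ v².
Factor = (42/17)² = 2.4706² = 6.1039.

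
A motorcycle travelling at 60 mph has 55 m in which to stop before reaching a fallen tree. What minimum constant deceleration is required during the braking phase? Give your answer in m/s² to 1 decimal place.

Required deceleration ≈ 6.5 m/s²

60 mph × 0.44704 = 26.8224 m/s.
v² = 2a·d ⇒ a = v²/(2d) = 26.8224² / (2 × 55.000) = 719.441 / 110.000 = 6.5404 m/s².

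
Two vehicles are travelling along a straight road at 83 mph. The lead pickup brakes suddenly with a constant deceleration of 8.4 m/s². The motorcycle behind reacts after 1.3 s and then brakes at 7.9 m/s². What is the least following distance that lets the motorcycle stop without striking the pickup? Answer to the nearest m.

83 mph × 0.44704 = 37.1043 m/s.
Leader travels v²/(2a_L) = 1376.729 / 16.800 = 81.948 m before stopping.
Follower covers v·t_r = 37.1043 × 1.3 = 48.236 m while reacting, then v²/(2a_F) = 1376.729 / 15.800 = 87.135 m while braking, for a total of 48.236 + 87.135 = 135.371 m.
Since a_F ≤ a_L and the follower starts braking later, the follower is never slower than the leader, so the closest approach is when both have stopped.
Minimum gap = 135.371 − 81.948 = 53.423 m.

Minimum gap ≈ 53 m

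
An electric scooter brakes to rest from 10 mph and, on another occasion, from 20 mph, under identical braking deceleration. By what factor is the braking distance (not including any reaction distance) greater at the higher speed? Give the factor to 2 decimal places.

Factor ≈ 4.00

Braking distance d = v²/(2a), so with a fixed, d ∝ v².
Factor = (20/10)² = 2.0000² = 4.0000.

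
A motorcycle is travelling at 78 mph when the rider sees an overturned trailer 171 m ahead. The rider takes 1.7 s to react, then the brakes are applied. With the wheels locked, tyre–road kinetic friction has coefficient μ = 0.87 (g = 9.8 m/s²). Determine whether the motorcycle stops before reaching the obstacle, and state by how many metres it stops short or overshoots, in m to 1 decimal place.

Yes — it stops 40.4 m short of the obstacle

78 mph × 0.44704 = 34.8691 m/s.
a = μg = 0.87 × 9.8 = 8.526 m/s².
Reaction distance = 34.8691 × 1.7 = 59.277 m.
Braking distance = v²/(2a) = 1215.854 / 17.052 = 71.303 m.
Total stopping distance = 59.277 + 71.303 = 130.580 m, vs 171 m available — it stops with 171 − 130.580 = 40.420 m to spare.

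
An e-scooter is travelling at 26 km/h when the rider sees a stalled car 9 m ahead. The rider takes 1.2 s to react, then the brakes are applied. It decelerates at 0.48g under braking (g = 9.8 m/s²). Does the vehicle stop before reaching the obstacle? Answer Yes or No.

No

26 km/h ÷ 3.6 = 7.2222 m/s.
a = 0.48 × 9.8 = 4.704 m/s².
Reaction distance = 7.2222 × 1.2 = 8.667 m.
Braking distance = v²/(2a) = 52.160 / 9.408 = 5.544 m.
Total stopping distance = 8.667 + 5.544 = 14.211 m, vs 9 m available — it cannot stop in time and overshoots by 14.211 − 9 = 5.211 m.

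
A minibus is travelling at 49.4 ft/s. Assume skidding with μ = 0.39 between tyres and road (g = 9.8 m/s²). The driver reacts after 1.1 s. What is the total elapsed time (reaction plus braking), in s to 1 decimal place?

49.4 ft/s × 0.3048 = 15.0571 m/s.
a = μg = 0.39 × 9.8 = 3.822 m/s².
Braking time = v/a = 15.0571 / 3.822 = 3.940 s.
Total = 1.1 + 3.940 = 5.040 s.

Total time ≈ 5.0 s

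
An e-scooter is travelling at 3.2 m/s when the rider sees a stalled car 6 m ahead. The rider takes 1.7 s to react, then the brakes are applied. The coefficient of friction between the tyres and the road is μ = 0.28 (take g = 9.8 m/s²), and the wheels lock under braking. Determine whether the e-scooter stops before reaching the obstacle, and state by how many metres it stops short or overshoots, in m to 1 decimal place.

No — it overshoots by 1.3 m

a = μg = 0.28 × 9.8 = 2.744 m/s².
Reaction distance = 3.2000 × 1.7 = 5.440 m.
Braking distance = v²/(2a) = 10.240 / 5.488 = 1.866 m.
Total stopping distance = 5.440 + 1.866 = 7.306 m, vs 6 m available — it cannot stop in time and overshoots by 7.306 − 6 = 1.306 m.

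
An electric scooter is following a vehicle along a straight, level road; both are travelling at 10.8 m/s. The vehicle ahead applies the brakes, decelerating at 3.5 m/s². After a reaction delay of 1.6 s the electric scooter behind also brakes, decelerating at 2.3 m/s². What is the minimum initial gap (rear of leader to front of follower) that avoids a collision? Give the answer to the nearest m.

Minimum gap ≈ 26 m

Leader travels v²/(2a_L) = 116.640 / 7.000 = 16.663 m before stopping.
Follower covers v·t_r = 10.8000 × 1.6 = 17.280 m while reacting, then v²/(2a_F) = 116.640 / 4.600 = 25.357 m while braking, for a total of 17.280 + 25.357 = 42.637 m.
Since a_F ≤ a_L and the follower starts braking later, the follower is never slower than the leader, so the closest approach is when both have stopped.
Minimum gap = 42.637 − 16.663 = 25.974 m.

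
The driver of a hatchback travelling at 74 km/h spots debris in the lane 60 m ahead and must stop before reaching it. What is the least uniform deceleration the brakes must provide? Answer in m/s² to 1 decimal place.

74 km/h ÷ 3.6 = 20.5556 m/s.
v² = 2a·d ⇒ a = v²/(2d) = 20.5556² / (2 × 60.000) = 422.533 / 120.000 = 3.5211 m/s².

Required deceleration ≈ 3.5 m/s²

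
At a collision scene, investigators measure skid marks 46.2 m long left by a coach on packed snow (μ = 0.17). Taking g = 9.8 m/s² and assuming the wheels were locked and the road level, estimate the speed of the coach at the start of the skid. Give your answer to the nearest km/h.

Deceleration a = μg = 0.17 × 9.8 = 1.666 m/s².
v = √(2a·d) = √(2 × 1.666 × 46.2) = √153.938 = 12.4072 m/s.
= 12.4072 × 3.6 = 44.666 km/h.

Initial speed ≈ 45 km/h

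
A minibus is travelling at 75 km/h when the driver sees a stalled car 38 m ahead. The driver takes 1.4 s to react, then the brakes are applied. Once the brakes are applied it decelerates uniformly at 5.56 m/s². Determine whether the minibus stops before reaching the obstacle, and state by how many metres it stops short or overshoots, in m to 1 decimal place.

No — it overshoots by 30.2 m

75 km/h ÷ 3.6 = 20.8333 m/s.
Reaction distance = 20.8333 × 1.4 = 29.167 m.
Braking distance = v²/(2a) = 434.026 / 11.120 = 39.031 m.
Total stopping distance = 29.167 + 39.031 = 68.198 m, vs 38 m available — it cannot stop in time and overshoots by 68.198 − 38 = 30.198 m.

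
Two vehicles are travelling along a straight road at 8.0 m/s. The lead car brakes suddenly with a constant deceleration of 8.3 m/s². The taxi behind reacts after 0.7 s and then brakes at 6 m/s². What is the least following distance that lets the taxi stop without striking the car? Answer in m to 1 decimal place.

Minimum gap ≈ 7.1 m

Leader travels v²/(2a_L) = 64.000 / 16.600 = 3.855 m before stopping.
Follower covers v·t_r = 8.0000 × 0.7 = 5.600 m while reacting, then v²/(2a_F) = 64.000 / 12.000 = 5.333 m while braking, for a total of 5.600 + 5.333 = 10.933 m.
Since a_F ≤ a_L and the follower starts braking later, the follower is never slower than the leader, so the closest approach is when both have stopped.
Minimum gap = 10.933 − 3.855 = 7.078 m.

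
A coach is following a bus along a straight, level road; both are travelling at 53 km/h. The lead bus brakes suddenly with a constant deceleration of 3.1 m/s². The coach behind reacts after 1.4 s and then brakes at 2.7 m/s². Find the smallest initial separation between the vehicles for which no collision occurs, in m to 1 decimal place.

Minimum gap ≈ 25.8 m

53 km/h ÷ 3.6 = 14.7222 m/s.
Leader travels v²/(2a_L) = 216.743 / 6.200 = 34.959 m before stopping.
Follower covers v·t_r = 14.7222 × 1.4 = 20.611 m while reacting, then v²/(2a_F) = 216.743 / 5.400 = 40.138 m while braking, for a total of 20.611 + 40.138 = 60.749 m.
Since a_F ≤ a_L and the follower starts braking later, the follower is never slower than the leader, so the closest approach is when both have stopped.
Minimum gap = 60.749 − 34.959 = 25.790 m.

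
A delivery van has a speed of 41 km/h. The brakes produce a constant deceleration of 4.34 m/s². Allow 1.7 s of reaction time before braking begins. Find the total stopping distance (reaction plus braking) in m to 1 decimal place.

Total stopping distance ≈ 34.3 m

41 km/h ÷ 3.6 = 11.3889 m/s.
Reaction distance = v·t_r = 11.3889 × 1.7 = 19.361 m.
Braking distance = v²/(2a) = 11.3889² / (2 × 4.340) = 129.707 / 8.680 = 14.943 m.
Total = 19.361 + 14.943 = 34.304 m.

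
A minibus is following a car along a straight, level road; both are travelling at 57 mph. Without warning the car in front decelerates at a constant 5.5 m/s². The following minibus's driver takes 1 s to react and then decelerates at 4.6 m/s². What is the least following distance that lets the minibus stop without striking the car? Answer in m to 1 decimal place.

Minimum gap ≈ 37.0 m

57 mph × 0.44704 = 25.4813 m/s.
Leader travels v²/(2a_L) = 649.297 / 11.000 = 59.027 m before stopping.
Follower covers v·t_r = 25.4813 × 1 = 25.481 m while reacting, then v²/(2a_F) = 649.297 / 9.200 = 70.576 m while braking, for a total of 25.481 + 70.576 = 96.057 m.
Since a_F ≤ a_L and the follower starts braking later, the follower is never slower than the leader, so the closest approach is when both have stopped.
Minimum gap = 96.057 − 59.027 = 37.030 m.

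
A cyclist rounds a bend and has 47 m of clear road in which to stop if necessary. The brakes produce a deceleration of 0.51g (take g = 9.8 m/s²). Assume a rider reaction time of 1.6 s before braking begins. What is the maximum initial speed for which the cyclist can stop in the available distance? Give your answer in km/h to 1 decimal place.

Maximum speed ≈ 54.4 km/h

a = 0.51 × 9.8 = 4.998 m/s².
Stopping distance: v·t_r + v²/(2a) = 47 with t_r = 1.6 s and a = 4.998 m/s².
So v² + 15.994 v − 469.81 = 0.
Positive root: v = −a·t_r + √((a·t_r)² + 2a·d) = −7.997 + √(63.952 + 469.81) = 15.1063 m/s.
15.1063 m/s × 3.6 = 54.383 km/h.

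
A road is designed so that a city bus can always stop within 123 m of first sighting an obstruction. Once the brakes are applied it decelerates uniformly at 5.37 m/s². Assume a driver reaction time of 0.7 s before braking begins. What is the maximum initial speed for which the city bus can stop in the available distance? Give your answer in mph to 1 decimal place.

Stopping distance: v·t_r + v²/(2a) = 123 with t_r = 0.7 s and a = 5.370 m/s².
So v² + 7.518 v − 1321.02 = 0.
Positive root: v = −a·t_r + √((a·t_r)² + 2a·d) = −3.759 + √(14.130 + 1321.02) = 32.7807 m/s.
32.7807 m/s ÷ 0.44704 = 73.328 mph.

Maximum speed ≈ 73.3 mph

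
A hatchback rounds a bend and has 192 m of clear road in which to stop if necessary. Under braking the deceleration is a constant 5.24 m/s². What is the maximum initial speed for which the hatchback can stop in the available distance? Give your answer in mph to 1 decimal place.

v²/(2a) = d ⇒ v = √(2 × 5.240 × 192) = √2012.16 = 44.8571 m/s.
44.8571 m/s ÷ 0.44704 = 100.342 mph.

Maximum speed ≈ 100.3 mph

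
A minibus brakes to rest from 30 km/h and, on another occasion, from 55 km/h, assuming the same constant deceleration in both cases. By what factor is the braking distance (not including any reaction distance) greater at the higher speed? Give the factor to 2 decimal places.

Braking distance d = v²/(2a), so with a fixed, d ∝ v².
Factor = (55/30)² = 1.8333² = 3.3610.

Factor ≈ 3.36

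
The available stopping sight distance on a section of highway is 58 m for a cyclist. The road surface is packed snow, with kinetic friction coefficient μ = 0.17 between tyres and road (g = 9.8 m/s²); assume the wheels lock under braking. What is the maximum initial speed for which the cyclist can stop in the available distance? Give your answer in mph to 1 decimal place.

a = μg = 0.17 × 9.8 = 1.666 m/s².
v²/(2a) = d ⇒ v = √(2 × 1.666 × 58) = √193.26 = 13.9018 m/s.
13.9018 m/s ÷ 0.44704 = 31.097 mph.

Maximum speed ≈ 31.1 mph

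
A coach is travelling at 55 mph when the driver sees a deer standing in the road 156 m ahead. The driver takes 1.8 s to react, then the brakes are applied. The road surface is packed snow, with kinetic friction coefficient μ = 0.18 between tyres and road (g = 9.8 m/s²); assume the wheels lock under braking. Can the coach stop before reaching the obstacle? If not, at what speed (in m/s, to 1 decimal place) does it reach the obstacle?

55 mph × 0.44704 = 24.5872 m/s.
a = μg = 0.18 × 9.8 = 1.764 m/s².
Reaction distance = 24.5872 × 1.8 = 44.257 m.
Braking distance needed to stop: v²/(2a) = 604.530 / 3.528 = 171.352 m, so total needed = 44.257 + 171.352 = 215.609 m > 156 m — it cannot stop.
Distance remaining when braking begins: 156 − 44.257 = 111.743 m.
v² = v₀² − 2a·d = 604.530 − 2 × 1.764 × 111.743 = 210.301 m²/s².
v = √210.301 = 14.502 m/s.

No — it strikes the obstacle at 14.5 m/s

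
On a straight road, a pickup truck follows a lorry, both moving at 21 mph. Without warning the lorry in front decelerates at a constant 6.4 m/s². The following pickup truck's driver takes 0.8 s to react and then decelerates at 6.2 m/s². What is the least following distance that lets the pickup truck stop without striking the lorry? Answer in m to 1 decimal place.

Minimum gap ≈ 7.7 m

21 mph × 0.44704 = 9.3878 m/s.
Leader travels v²/(2a_L) = 88.131 / 12.800 = 6.885 m before stopping.
Follower covers v·t_r = 9.3878 × 0.8 = 7.510 m while reacting, then v²/(2a_F) = 88.131 / 12.400 = 7.107 m while braking, for a total of 7.510 + 7.107 = 14.617 m.
Since a_F ≤ a_L and the follower starts braking later, the follower is never slower than the leader, so the closest approach is when both have stopped.
Minimum gap = 14.617 − 6.885 = 7.732 m.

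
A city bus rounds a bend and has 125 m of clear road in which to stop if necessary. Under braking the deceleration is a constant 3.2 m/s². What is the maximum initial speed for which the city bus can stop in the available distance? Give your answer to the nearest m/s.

v²/(2a) = d ⇒ v = √(2 × 3.200 × 125) = √800.00 = 28.2843 m/s.

Maximum speed ≈ 28 m/s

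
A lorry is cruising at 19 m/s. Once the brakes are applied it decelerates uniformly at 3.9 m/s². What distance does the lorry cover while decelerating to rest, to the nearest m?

Braking distance ≈ 46 m

Braking distance = v²/(2a) = 19.0000² / (2 × 3.900) = 361.000 / 7.800 = 46.282 m.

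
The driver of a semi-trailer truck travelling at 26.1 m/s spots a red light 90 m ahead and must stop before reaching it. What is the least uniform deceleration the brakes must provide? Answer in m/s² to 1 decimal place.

Required deceleration ≈ 3.8 m/s²

v² = 2a·d ⇒ a = v²/(2d) = 26.1000² / (2 × 90.000) = 681.210 / 180.000 = 3.7845 m/s².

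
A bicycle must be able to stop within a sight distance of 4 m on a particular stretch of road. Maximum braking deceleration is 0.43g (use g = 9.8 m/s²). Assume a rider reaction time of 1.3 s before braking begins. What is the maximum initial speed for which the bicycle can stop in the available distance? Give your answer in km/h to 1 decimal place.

Maximum speed ≈ 9.0 km/h

a = 0.43 × 9.8 = 4.214 m/s².
Stopping distance: v·t_r + v²/(2a) = 4 with t_r = 1.3 s and a = 4.214 m/s².
So v² + 10.956 v − 33.71 = 0.
Positive root: v = −a·t_r + √((a·t_r)² + 2a·d) = −5.478 + √(30.008 + 33.71) = 2.5044 m/s.
2.5044 m/s × 3.6 = 9.016 km/h.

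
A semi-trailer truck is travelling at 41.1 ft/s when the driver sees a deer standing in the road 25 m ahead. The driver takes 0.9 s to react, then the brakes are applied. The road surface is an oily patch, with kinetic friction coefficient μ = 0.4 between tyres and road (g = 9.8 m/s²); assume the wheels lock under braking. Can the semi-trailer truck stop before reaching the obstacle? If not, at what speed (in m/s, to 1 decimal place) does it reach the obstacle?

41.1 ft/s × 0.3048 = 12.5273 m/s.
a = μg = 0.4 × 9.8 = 3.920 m/s².
Reaction distance = 12.5273 × 0.9 = 11.275 m.
Braking distance needed to stop: v²/(2a) = 156.933 / 7.840 = 20.017 m, so total needed = 11.275 + 20.017 = 31.292 m > 25 m — it cannot stop.
Distance remaining when braking begins: 25 − 11.275 = 13.725 m.
v² = v₀² − 2a·d = 156.933 − 2 × 3.920 × 13.725 = 49.329 m²/s².
v = √49.329 = 7.023 m/s.

No — it strikes the obstacle at 7.0 m/s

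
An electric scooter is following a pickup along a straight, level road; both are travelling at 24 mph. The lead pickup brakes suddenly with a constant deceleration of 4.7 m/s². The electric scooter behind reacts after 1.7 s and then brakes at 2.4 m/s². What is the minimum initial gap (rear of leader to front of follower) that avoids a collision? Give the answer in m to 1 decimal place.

Minimum gap ≈ 30.0 m

24 mph × 0.44704 = 10.7290 m/s.
Leader travels v²/(2a_L) = 115.111 / 9.400 = 12.246 m before stopping.
Follower covers v·t_r = 10.7290 × 1.7 = 18.239 m while reacting, then v²/(2a_F) = 115.111 / 4.800 = 23.981 m while braking, for a total of 18.239 + 23.981 = 42.220 m.
Since a_F ≤ a_L and the follower starts braking later, the follower is never slower than the leader, so the closest approach is when both have stopped.
Minimum gap = 42.220 − 12.246 = 29.974 m.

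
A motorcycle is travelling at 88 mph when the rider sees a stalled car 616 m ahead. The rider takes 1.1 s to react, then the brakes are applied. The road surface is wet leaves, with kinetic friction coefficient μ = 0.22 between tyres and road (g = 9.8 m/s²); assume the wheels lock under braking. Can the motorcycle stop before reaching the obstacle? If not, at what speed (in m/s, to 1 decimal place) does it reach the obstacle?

Yes — it stops about 213.8 m short of the obstacle, so it never reaches it

88 mph × 0.44704 = 39.3395 m/s.
a = μg = 0.22 × 9.8 = 2.156 m/s².
Reaction distance = 39.3395 × 1.1 = 43.273 m.
Braking distance = v²/(2a) = 1547.596 / 4.312 = 358.904 m.
Total stopping distance = 43.273 + 358.904 = 402.177 m, vs 616 m available — it stops with 616 − 402.177 = 213.823 m to spare.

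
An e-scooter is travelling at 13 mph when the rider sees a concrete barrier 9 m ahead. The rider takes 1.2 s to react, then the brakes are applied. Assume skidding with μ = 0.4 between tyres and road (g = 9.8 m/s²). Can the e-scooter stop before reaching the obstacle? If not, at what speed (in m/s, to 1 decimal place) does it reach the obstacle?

No — it strikes the obstacle at 4.2 m/s

13 mph × 0.44704 = 5.8115 m/s.
a = μg = 0.4 × 9.8 = 3.920 m/s².
Reaction distance = 5.8115 × 1.2 = 6.974 m.
Braking distance needed to stop: v²/(2a) = 33.774 / 7.840 = 4.308 m, so total needed = 6.974 + 4.308 = 11.282 m > 9 m — it cannot stop.
Distance remaining when braking begins: 9 − 6.974 = 2.026 m.
v² = v₀² − 2a·d = 33.774 − 2 × 3.920 × 2.026 = 17.890 m²/s².
v = √17.890 = 4.230 m/s.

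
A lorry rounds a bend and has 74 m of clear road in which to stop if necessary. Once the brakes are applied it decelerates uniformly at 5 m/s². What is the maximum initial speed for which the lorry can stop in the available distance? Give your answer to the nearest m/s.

Maximum speed ≈ 27 m/s

v²/(2a) = d ⇒ v = √(2 × 5.000 × 74) = √740.00 = 27.2029 m/s.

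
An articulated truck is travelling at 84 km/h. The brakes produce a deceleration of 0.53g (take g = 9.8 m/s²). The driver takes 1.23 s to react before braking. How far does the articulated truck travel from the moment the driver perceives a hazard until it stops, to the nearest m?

Total stopping distance ≈ 81 m

84 km/h ÷ 3.6 = 23.3333 m/s.
a = 0.53 × 9.8 = 5.194 m/s².
Reaction distance = v·t_r = 23.3333 × 1.23 = 28.700 m.
Braking distance = v²/(2a) = 23.3333² / (2 × 5.194) = 544.443 / 10.388 = 52.411 m.
Total = 28.700 + 52.411 = 81.111 m.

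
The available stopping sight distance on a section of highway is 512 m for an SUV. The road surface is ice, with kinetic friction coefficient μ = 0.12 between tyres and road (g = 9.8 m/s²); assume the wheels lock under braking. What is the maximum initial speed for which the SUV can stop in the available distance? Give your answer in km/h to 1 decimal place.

Maximum speed ≈ 124.9 km/h

a = μg = 0.12 × 9.8 = 1.176 m/s².
v²/(2a) = d ⇒ v = √(2 × 1.176 × 512) = √1204.22 = 34.7019 m/s.
34.7019 m/s × 3.6 = 124.927 km/h.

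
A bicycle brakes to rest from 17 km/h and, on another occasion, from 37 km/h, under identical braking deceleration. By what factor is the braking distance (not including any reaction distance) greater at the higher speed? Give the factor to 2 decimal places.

Braking distance d = v²/(2a), so with a fixed, d ∝ v².
Factor = (37/17)² = 2.1765² = 4.7372.

Factor ≈ 4.74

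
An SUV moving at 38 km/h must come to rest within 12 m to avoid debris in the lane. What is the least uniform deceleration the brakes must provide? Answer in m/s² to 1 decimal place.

38 km/h ÷ 3.6 = 10.5556 m/s.
v² = 2a·d ⇒ a = v²/(2d) = 10.5556² / (2 × 12.000) = 111.421 / 24.000 = 4.6425 m/s².

Required deceleration ≈ 4.6 m/s²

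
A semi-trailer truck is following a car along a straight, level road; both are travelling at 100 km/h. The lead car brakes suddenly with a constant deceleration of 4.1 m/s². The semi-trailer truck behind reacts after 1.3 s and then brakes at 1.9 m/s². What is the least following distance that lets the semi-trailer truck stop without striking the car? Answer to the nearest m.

Minimum gap ≈ 145 m

100 km/h ÷ 3.6 = 27.7778 m/s.
Leader travels v²/(2a_L) = 771.606 / 8.200 = 94.098 m before stopping.
Follower covers v·t_r = 27.7778 × 1.3 = 36.111 m while reacting, then v²/(2a_F) = 771.606 / 3.800 = 203.054 m while braking, for a total of 36.111 + 203.054 = 239.165 m.
Since a_F ≤ a_L and the follower starts braking later, the follower is never slower than the leader, so the closest approach is when both have stopped.
Minimum gap = 239.165 − 94.098 = 145.067 m.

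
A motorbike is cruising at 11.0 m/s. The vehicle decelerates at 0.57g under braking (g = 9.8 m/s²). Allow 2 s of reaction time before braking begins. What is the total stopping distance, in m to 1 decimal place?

a = 0.57 × 9.8 = 5.586 m/s².
Reaction distance = v·t_r = 11.0000 × 2 = 22.000 m.
Braking distance = v²/(2a) = 11.0000² / (2 × 5.586) = 121.000 / 11.172 = 10.831 m.
Total = 22.000 + 10.831 = 32.831 m.

Total stopping distance ≈ 32.8 m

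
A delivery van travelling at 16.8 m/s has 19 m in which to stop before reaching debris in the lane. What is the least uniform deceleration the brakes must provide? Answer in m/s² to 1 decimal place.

v² = 2a·d ⇒ a = v²/(2d) = 16.8000² / (2 × 19.000) = 282.240 / 38.000 = 7.4274 m/s².

Required deceleration ≈ 7.4 m/s²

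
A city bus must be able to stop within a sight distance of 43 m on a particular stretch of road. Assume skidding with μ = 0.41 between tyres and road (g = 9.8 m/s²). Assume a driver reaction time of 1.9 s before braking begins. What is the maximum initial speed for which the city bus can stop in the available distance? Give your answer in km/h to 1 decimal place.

Maximum speed ≈ 44.9 km/h

a = μg = 0.41 × 9.8 = 4.018 m/s².
Stopping distance: v·t_r + v²/(2a) = 43 with t_r = 1.9 s and a = 4.018 m/s².
So v² + 15.268 v − 345.55 = 0.
Positive root: v = −a·t_r + √((a·t_r)² + 2a·d) = −7.634 + √(58.278 + 345.55) = 12.4615 m/s.
12.4615 m/s × 3.6 = 44.861 km/h.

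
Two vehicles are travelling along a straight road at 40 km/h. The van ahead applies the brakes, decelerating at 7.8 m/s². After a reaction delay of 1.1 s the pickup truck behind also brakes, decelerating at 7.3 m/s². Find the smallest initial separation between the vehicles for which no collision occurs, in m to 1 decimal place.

40 km/h ÷ 3.6 = 11.1111 m/s.
Leader travels v²/(2a_L) = 123.457 / 15.600 = 7.914 m before stopping.
Follower covers v·t_r = 11.1111 × 1.1 = 12.222 m while reacting, then v²/(2a_F) = 123.457 / 14.600 = 8.456 m while braking, for a total of 12.222 + 8.456 = 20.678 m.
Since a_F ≤ a_L and the follower starts braking later, the follower is never slower than the leader, so the closest approach is when both have stopped.
Minimum gap = 20.678 − 7.914 = 12.764 m.

Minimum gap ≈ 12.8 m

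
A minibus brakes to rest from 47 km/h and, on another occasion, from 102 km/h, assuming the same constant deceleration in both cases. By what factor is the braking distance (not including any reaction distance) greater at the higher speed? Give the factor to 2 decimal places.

Braking distance d = v²/(2a), so with a fixed, d ∝ v².
Factor = (102/47)² = 2.1702² = 4.7098.

Factor ≈ 4.71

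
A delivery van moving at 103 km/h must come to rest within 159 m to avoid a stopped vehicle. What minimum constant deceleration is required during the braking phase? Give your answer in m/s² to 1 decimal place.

Required deceleration ≈ 2.6 m/s²

103 km/h ÷ 3.6 = 28.6111 m/s.
v² = 2a·d ⇒ a = v²/(2d) = 28.6111² / (2 × 159.000) = 818.595 / 318.000 = 2.5742 m/s².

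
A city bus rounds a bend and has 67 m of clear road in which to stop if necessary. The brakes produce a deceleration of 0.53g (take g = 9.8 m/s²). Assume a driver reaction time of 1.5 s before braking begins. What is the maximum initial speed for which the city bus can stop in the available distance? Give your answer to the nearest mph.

Maximum speed ≈ 44 mph

a = 0.53 × 9.8 = 5.194 m/s².
Stopping distance: v·t_r + v²/(2a) = 67 with t_r = 1.5 s and a = 5.194 m/s².
So v² + 15.582 v − 696.00 = 0.
Positive root: v = −a·t_r + √((a·t_r)² + 2a·d) = −7.791 + √(60.700 + 696.00) = 19.7172 m/s.
19.7172 m/s ÷ 0.44704 = 44.106 mph.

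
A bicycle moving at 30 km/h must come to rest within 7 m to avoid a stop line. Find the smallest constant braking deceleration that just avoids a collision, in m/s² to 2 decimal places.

30 km/h ÷ 3.6 = 8.3333 m/s.
v² = 2a·d ⇒ a = v²/(2d) = 8.3333² / (2 × 7.000) = 69.444 / 14.000 = 4.9603 m/s².

Required deceleration ≈ 4.96 m/s²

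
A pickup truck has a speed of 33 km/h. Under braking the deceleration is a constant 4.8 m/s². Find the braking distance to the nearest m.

33 km/h ÷ 3.6 = 9.1667 m/s.
Braking distance = v²/(2a) = 9.1667² / (2 × 4.800) = 84.028 / 9.600 = 8.753 m.

Braking distance ≈ 9 m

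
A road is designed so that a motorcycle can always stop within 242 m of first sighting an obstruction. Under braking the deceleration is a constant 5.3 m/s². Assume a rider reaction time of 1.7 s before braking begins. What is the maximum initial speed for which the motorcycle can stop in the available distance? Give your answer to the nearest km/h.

Maximum speed ≈ 153 km/h

Stopping distance: v·t_r + v²/(2a) = 242 with t_r = 1.7 s and a = 5.300 m/s².
So v² + 18.020 v − 2565.20 = 0.
Positive root: v = −a·t_r + √((a·t_r)² + 2a·d) = −9.010 + √(81.180 + 2565.20) = 42.4330 m/s.
42.4330 m/s × 3.6 = 152.759 km/h.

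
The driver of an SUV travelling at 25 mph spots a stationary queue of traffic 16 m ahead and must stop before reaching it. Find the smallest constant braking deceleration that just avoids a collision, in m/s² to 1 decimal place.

25 mph × 0.44704 = 11.1760 m/s.
v² = 2a·d ⇒ a = v²/(2d) = 11.1760² / (2 × 16.000) = 124.903 / 32.000 = 3.9032 m/s².

Required deceleration ≈ 3.9 m/s²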